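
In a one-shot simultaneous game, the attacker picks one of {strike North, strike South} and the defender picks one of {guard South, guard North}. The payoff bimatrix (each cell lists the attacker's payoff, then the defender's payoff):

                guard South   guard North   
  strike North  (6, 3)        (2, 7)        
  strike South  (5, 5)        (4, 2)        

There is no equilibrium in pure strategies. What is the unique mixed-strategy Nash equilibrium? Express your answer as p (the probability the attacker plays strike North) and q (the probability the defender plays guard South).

p = 3/7, q = 2/3

In a mixed equilibrium the defender is indifferent between guard South and guard North; this condition fixes p.
  the defender's payoff to guard South: p·3 + (1−p)·5 = -2p + 5
  the defender's payoff to guard North: p·7 + (1−p)·2 = 5p + 2
  -2p + 5 = 5p + 2  ⇒  -7p = -3  ⇒  p = 3/7.
The attacker's indifference between strike North and strike South determines the defender's mixing probability q:
  the attacker's payoff to strike North: q·6 + (1−q)·2 = 4q + 2
  the attacker's payoff to strike South: q·5 + (1−q)·4 = q + 4
  4q + 2 = q + 4  ⇒  3q = 2  ⇒  q = 2/3.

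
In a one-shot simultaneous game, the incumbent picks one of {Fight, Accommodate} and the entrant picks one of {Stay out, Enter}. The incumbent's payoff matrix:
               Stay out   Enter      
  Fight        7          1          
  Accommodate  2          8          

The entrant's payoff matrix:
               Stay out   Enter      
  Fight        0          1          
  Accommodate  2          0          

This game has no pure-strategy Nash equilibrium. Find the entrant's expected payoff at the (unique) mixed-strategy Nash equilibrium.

2/3

In a mixed equilibrium the entrant is indifferent between Stay out and Enter; this condition fixes p.
  the entrant's payoff to Stay out: p·0 + (1−p)·2 = -2p + 2
  the entrant's payoff to Enter: p·1 + (1−p)·0 = p
  -2p + 2 = p  ⇒  -3p = -2  ⇒  p = 2/3.
At equilibrium the entrant is indifferent across columns, so the entrant's payoff equals the payoff from Stay out: (2/3)·0 + (1/3)·2 = 2/3.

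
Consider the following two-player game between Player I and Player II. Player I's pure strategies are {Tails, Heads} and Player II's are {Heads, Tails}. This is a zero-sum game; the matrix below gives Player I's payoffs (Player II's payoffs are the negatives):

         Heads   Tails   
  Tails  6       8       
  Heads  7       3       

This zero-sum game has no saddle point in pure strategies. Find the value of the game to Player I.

For Player I to be willing to mix, Player I must be indifferent between Tails and Heads, which pins down Player II's mix.
  Player I's expected payoff from Tails: q·6 + (1−q)·8 = -2q + 8
  Player I's expected payoff from Heads: q·7 + (1−q)·3 = 4q + 3
  -2q + 8 = 4q + 3  ⇒  -6q = -5  ⇒  q = 5/6.
The value is Player I's expected payoff against this mix (using Tails): (5/6)·6 + (1/6)·8 = 19/3.

v = 19/3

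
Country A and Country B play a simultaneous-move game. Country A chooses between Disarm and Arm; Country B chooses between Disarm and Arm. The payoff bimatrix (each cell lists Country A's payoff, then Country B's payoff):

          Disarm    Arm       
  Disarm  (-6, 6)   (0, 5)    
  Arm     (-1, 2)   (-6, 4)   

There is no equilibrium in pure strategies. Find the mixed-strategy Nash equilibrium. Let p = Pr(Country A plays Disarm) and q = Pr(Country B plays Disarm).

p = 2/3, q = 6/11

For Country B to be willing to mix, Country B must be indifferent between Disarm and Arm, which pins down Country A's mix.
  Country B's payoff from Disarm: p·6 + (1−p)·2 = 4p + 2
  Country B's payoff from Arm: p·5 + (1−p)·4 = p + 4
  4p + 2 = p + 4  ⇒  3p = 2  ⇒  p = 2/3.
Set Country A's expected payoff from Disarm equal to that from Arm:
  Country A's expected payoff from Disarm: q·(-6) + (1−q)·0 = -6q
  Country A's expected payoff from Arm: q·(-1) + (1−q)·(-6) = 5q - 6
  -6q = 5q - 6  ⇒  -11q = -6  ⇒  q = 6/11.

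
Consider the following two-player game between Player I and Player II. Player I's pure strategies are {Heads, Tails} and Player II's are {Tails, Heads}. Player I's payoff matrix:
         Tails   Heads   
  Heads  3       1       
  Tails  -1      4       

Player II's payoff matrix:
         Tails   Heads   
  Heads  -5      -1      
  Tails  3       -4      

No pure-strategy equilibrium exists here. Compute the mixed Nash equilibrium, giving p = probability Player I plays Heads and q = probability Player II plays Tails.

Player I's mix must leave Player II indifferent between Tails and Heads.
  Player II's expected payoff from Tails: p·(-5) + (1−p)·3 = -8p + 3
  Player II's expected payoff from Heads: p·(-1) + (1−p)·(-4) = 3p - 4
  -8p + 3 = 3p - 4  ⇒  -11p = -7  ⇒  p = 7/11.
For Player I to be willing to mix, Player I must be indifferent between Heads and Tails, which pins down Player II's mix.
  Player I's payoff from Heads: q·3 + (1−q)·1 = 2q + 1
  Player I's payoff from Tails: q·(-1) + (1−q)·4 = -5q + 4
  2q + 1 = -5q + 4  ⇒  7q = 3  ⇒  q = 3/7.

p = 7/11, q = 3/7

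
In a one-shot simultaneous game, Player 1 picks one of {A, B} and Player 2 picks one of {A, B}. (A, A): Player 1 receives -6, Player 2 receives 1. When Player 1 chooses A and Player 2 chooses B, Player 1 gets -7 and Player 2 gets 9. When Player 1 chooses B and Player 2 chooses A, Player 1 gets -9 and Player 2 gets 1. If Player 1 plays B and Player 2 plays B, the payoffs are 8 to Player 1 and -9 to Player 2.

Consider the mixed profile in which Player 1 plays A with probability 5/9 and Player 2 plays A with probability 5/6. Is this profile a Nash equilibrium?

Check Player 2's indifference given Player 1's mix p = 5/9:
  payoff from A = 1; payoff from B = 1 — equal.
Check Player 1's indifference given Player 2's mix q = 5/6:
  payoff from A = -37/6; payoff from B = -37/6 — equal.
Both players are indifferent, so neither can profitably deviate.

Yes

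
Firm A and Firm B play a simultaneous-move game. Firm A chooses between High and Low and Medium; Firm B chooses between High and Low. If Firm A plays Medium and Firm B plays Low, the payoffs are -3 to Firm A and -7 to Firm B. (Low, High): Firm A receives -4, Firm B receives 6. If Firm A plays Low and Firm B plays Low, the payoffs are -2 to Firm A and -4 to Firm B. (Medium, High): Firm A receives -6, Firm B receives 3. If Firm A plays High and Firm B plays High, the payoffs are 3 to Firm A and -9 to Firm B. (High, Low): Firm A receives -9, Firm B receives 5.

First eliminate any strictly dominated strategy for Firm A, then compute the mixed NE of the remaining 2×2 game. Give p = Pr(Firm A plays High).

p = 5/12

Firm A's strategy Medium is strictly dominated by Low: -4 > -6 and -2 > -3. Eliminate Medium.
For Firm B to be willing to mix, Firm B must be indifferent between High and Low, which pins down Firm A's mix.
  Firm B's payoff from High: p·(-9) + (1−p)·6 = -15p + 6
  Firm B's payoff from Low: p·5 + (1−p)·(-4) = 9p - 4
  -15p + 6 = 9p - 4  ⇒  -24p = -10  ⇒  p = 5/12.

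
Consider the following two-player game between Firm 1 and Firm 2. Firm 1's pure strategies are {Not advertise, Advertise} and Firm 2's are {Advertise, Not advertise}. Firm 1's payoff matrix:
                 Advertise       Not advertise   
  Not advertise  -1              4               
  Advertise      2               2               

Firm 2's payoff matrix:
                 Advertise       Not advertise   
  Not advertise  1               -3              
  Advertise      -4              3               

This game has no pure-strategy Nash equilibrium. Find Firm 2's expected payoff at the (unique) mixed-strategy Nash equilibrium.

-9/11

Set Firm 2's expected payoff from Advertise equal to that from Not advertise:
  Firm 2's expected payoff from Advertise: p·1 + (1−p)·(-4) = 5p - 4
  Firm 2's expected payoff from Not advertise: p·(-3) + (1−p)·3 = -6p + 3
  5p - 4 = -6p + 3  ⇒  11p = 7  ⇒  p = 7/11.
At equilibrium Firm 2 is indifferent across columns, so Firm 2's payoff equals the payoff from Advertise: (7/11)·1 + (4/11)·(-4) = -9/11.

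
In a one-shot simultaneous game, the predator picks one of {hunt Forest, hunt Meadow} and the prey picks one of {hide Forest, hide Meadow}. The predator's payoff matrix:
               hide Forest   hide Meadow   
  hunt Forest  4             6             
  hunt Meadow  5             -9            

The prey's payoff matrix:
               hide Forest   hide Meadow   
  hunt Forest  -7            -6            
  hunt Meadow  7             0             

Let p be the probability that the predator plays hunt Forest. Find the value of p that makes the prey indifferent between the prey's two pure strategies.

The prey's indifference between hide Forest and hide Meadow determines the predator's mixing probability p:
  the prey's expected payoff from hide Forest: p·(-7) + (1−p)·7 = -14p + 7
  the prey's expected payoff from hide Meadow: p·(-6) + (1−p)·0 = -6p
  -14p + 7 = -6p  ⇒  -8p = -7  ⇒  p = 7/8.

p = 7/8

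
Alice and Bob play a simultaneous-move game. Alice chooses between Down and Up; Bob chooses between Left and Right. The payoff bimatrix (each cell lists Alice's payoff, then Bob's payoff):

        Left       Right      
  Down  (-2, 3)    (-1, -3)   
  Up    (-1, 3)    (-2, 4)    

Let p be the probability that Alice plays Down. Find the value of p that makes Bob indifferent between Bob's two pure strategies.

Set Bob's expected payoff from Left equal to that from Right:
  Bob's payoff to Left: p·3 + (1−p)·3 = 3
  Bob's payoff to Right: p·(-3) + (1−p)·4 = -7p + 4
  3 = -7p + 4  ⇒  7p = 1  ⇒  p = 1/7.

p = 1/7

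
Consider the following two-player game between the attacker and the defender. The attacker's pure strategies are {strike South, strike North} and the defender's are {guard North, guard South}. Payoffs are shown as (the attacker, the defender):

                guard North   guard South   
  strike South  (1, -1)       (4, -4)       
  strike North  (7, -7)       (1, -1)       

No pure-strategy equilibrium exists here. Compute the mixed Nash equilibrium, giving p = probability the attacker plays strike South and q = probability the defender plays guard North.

p = 2/3, q = 1/3

The defender's indifference between guard North and guard South determines the attacker's mixing probability p:
  the defender's payoff to guard North: p·(-1) + (1−p)·(-7) = 6p - 7
  the defender's payoff to guard South: p·(-4) + (1−p)·(-1) = -3p - 1
  6p - 7 = -3p - 1  ⇒  9p = 6  ⇒  p = 2/3.
In a mixed equilibrium the attacker is indifferent between strike South and strike North; this condition fixes q.
  the attacker's payoff from strike South: q·1 + (1−q)·4 = -3q + 4
  the attacker's payoff from strike North: q·7 + (1−q)·1 = 6q + 1
  -3q + 4 = 6q + 1  ⇒  -9q = -3  ⇒  q = 1/3.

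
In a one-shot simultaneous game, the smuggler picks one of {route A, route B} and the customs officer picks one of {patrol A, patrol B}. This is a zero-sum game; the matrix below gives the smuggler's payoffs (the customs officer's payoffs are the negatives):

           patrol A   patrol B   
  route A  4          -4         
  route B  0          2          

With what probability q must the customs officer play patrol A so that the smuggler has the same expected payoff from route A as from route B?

The smuggler's indifference between route A and route B determines the customs officer's mixing probability q:
  the smuggler's payoff to route A: q·4 + (1−q)·(-4) = 8q - 4
  the smuggler's payoff to route B: q·0 + (1−q)·2 = -2q + 2
  8q - 4 = -2q + 2  ⇒  10q = 6  ⇒  q = 3/5.

q = 3/5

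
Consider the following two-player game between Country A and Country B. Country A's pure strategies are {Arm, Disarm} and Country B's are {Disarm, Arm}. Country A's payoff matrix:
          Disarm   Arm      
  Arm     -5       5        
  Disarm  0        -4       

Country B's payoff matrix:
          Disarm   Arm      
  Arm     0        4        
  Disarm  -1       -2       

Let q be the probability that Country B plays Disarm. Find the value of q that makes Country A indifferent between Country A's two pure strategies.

q = 9/14

Set Country A's expected payoff from Arm equal to that from Disarm:
  Country A's payoff to Arm: q·(-5) + (1−q)·5 = -10q + 5
  Country A's payoff to Disarm: q·0 + (1−q)·(-4) = 4q - 4
  -10q + 5 = 4q - 4  ⇒  -14q = -9  ⇒  q = 9/14.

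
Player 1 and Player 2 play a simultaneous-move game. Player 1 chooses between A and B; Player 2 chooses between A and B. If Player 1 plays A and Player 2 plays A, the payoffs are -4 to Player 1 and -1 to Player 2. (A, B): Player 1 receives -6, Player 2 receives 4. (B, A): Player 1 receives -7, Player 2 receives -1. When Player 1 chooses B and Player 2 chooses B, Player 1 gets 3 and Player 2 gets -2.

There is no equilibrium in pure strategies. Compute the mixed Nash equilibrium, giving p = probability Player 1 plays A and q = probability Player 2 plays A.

p = 1/6, q = 3/4

Player 2's indifference between A and B determines Player 1's mixing probability p:
  Player 2's payoff to A: p·(-1) + (1−p)·(-1) = -1
  Player 2's payoff to B: p·4 + (1−p)·(-2) = 6p - 2
  -1 = 6p - 2  ⇒  -6p = -1  ⇒  p = 1/6.
Player 2's mix must leave Player 1 indifferent between A and B.
  Player 1's payoff from A: q·(-4) + (1−q)·(-6) = 2q - 6
  Player 1's payoff from B: q·(-7) + (1−q)·3 = -10q + 3
  2q - 6 = -10q + 3  ⇒  12q = 9  ⇒  q = 3/4.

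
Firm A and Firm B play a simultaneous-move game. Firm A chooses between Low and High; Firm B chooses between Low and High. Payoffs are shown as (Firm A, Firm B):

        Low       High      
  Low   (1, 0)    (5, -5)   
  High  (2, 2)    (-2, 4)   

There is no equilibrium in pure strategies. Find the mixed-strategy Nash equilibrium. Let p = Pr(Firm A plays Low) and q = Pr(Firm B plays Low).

p = 2/7, q = 7/8

Firm B's indifference between Low and High determines Firm A's mixing probability p:
  Firm B's expected payoff from Low: p·0 + (1−p)·2 = -2p + 2
  Firm B's expected payoff from High: p·(-5) + (1−p)·4 = -9p + 4
  -2p + 2 = -9p + 4  ⇒  7p = 2  ⇒  p = 2/7.
Firm A's indifference between Low and High determines Firm B's mixing probability q:
  Firm A's payoff to Low: q·1 + (1−q)·5 = -4q + 5
  Firm A's payoff to High: q·2 + (1−q)·(-2) = 4q - 2
  -4q + 5 = 4q - 2  ⇒  -8q = -7  ⇒  q = 7/8.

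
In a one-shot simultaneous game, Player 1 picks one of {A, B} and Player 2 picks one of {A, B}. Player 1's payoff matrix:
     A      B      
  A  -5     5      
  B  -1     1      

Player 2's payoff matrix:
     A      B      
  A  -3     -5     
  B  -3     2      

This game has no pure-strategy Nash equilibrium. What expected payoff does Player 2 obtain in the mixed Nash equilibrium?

-3

Player 2's indifference between A and B determines Player 1's mixing probability p:
  Player 2's payoff to A: p·(-3) + (1−p)·(-3) = -3
  Player 2's payoff to B: p·(-5) + (1−p)·2 = -7p + 2
  -3 = -7p + 2  ⇒  7p = 5  ⇒  p = 5/7.
At equilibrium Player 2 is indifferent across columns, so Player 2's payoff equals the payoff from A: (5/7)·(-3) + (2/7)·(-3) = -3.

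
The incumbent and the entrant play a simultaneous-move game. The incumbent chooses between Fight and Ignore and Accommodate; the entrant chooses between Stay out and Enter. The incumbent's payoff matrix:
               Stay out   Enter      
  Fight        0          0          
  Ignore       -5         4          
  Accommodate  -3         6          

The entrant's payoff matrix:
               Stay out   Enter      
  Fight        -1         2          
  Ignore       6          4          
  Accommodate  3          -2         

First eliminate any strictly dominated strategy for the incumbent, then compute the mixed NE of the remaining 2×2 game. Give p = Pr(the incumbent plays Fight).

The incumbent's strategy Ignore is strictly dominated by Accommodate: -3 > -5 and 6 > 4. Eliminate Ignore.
Set the entrant's expected payoff from Stay out equal to that from Enter:
  the entrant's payoff to Stay out: p·(-1) + (1−p)·3 = -4p + 3
  the entrant's payoff to Enter: p·2 + (1−p)·(-2) = 4p - 2
  -4p + 3 = 4p - 2  ⇒  -8p = -5  ⇒  p = 5/8.

p = 5/8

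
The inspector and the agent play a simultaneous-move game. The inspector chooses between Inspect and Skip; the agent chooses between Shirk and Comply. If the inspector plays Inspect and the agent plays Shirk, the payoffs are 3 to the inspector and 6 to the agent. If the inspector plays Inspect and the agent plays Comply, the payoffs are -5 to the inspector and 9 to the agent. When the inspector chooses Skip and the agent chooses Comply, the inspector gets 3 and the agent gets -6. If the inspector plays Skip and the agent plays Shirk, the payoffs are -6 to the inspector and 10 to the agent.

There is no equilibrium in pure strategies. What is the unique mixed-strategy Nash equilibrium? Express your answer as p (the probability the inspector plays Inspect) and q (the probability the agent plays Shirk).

p = 16/19, q = 8/17

For the agent to be willing to mix, the agent must be indifferent between Shirk and Comply, which pins down the inspector's mix.
  the agent's payoff from Shirk: p·6 + (1−p)·10 = -4p + 10
  the agent's payoff from Comply: p·9 + (1−p)·(-6) = 15p - 6
  -4p + 10 = 15p - 6  ⇒  -19p = -16  ⇒  p = 16/19.
The agent's mix must leave the inspector indifferent between Inspect and Skip.
  the inspector's payoff to Inspect: q·3 + (1−q)·(-5) = 8q - 5
  the inspector's payoff to Skip: q·(-6) + (1−q)·3 = -9q + 3
  8q - 5 = -9q + 3  ⇒  17q = 8  ⇒  q = 8/17.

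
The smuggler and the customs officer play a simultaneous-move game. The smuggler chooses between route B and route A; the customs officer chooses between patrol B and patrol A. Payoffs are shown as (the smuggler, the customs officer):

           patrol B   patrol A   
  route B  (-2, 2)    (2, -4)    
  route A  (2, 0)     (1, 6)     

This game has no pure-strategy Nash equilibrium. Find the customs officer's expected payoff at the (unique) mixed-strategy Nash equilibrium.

In a mixed equilibrium the customs officer is indifferent between patrol B and patrol A; this condition fixes p.
  the customs officer's payoff from patrol B: p·2 + (1−p)·0 = 2p
  the customs officer's payoff from patrol A: p·(-4) + (1−p)·6 = -10p + 6
  2p = -10p + 6  ⇒  12p = 6  ⇒  p = 1/2.
At equilibrium the customs officer is indifferent across columns, so the customs officer's payoff equals the payoff from patrol B: (1/2)·2 + (1/2)·0 = 1.

1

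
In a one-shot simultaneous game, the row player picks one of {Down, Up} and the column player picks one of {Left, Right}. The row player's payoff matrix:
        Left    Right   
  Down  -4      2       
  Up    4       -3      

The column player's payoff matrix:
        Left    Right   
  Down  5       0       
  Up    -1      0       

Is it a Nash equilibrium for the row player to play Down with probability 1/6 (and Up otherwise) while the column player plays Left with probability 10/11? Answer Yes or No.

Given the column player's mix q = 10/11, the row player's payoff from Down is -38/11 but from Up is 37/11. The row player strictly prefers Up, so the row player would not mix.
So the proposed profile is not a Nash equilibrium.

No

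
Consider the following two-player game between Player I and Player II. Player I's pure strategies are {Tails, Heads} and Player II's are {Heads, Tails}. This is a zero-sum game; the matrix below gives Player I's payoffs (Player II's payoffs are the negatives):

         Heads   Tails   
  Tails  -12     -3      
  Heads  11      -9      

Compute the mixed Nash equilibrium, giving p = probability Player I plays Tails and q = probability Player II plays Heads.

p = 20/29, q = 6/29

In a mixed equilibrium Player II is indifferent between Heads and Tails; this condition fixes p.
  Player II's payoff from Heads: p·12 + (1−p)·(-11) = 23p - 11
  Player II's payoff from Tails: p·3 + (1−p)·9 = -6p + 9
  23p - 11 = -6p + 9  ⇒  29p = 20  ⇒  p = 20/29.
In a mixed equilibrium Player I is indifferent between Tails and Heads; this condition fixes q.
  Player I's payoff from Tails: q·(-12) + (1−q)·(-3) = -9q - 3
  Player I's payoff from Heads: q·11 + (1−q)·(-9) = 20q - 9
  -9q - 3 = 20q - 9  ⇒  -29q = -6  ⇒  q = 6/29.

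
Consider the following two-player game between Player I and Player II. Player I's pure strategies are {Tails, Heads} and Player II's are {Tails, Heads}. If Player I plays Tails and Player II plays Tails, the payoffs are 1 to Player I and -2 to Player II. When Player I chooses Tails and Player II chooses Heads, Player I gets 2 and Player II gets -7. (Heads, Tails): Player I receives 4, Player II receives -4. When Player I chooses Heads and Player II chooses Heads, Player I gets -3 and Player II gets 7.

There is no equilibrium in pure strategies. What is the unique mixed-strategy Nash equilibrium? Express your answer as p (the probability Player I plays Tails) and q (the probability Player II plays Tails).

p = 11/16, q = 5/8

In a mixed equilibrium Player II is indifferent between Tails and Heads; this condition fixes p.
  Player II's payoff from Tails: p·(-2) + (1−p)·(-4) = 2p - 4
  Player II's payoff from Heads: p·(-7) + (1−p)·7 = -14p + 7
  2p - 4 = -14p + 7  ⇒  16p = 11  ⇒  p = 11/16.
For Player I to be willing to mix, Player I must be indifferent between Tails and Heads, which pins down Player II's mix.
  Player I's payoff from Tails: q·1 + (1−q)·2 = -q + 2
  Player I's payoff from Heads: q·4 + (1−q)·(-3) = 7q - 3
  -q + 2 = 7q - 3  ⇒  -8q = -5  ⇒  q = 5/8.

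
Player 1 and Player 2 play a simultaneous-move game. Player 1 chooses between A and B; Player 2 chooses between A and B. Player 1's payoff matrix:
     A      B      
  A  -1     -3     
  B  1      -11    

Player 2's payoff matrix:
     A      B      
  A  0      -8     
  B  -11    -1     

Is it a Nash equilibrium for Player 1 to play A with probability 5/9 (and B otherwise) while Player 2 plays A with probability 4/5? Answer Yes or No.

Yes

Check Player 2's indifference given Player 1's mix p = 5/9:
  payoff from A = -44/9; payoff from B = -44/9 — equal.
Check Player 1's indifference given Player 2's mix q = 4/5:
  payoff from A = -7/5; payoff from B = -7/5 — equal.
Both players are indifferent, so neither can profitably deviate.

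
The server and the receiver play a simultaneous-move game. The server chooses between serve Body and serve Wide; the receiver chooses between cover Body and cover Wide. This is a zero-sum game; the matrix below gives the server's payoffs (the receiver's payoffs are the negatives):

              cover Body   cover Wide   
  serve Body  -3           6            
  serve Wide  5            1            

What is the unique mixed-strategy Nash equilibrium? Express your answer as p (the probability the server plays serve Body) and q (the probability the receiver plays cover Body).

p = 4/13, q = 5/13

Set the receiver's expected payoff from cover Body equal to that from cover Wide:
  the receiver's payoff from cover Body: p·3 + (1−p)·(-5) = 8p - 5
  the receiver's payoff from cover Wide: p·(-6) + (1−p)·(-1) = -5p - 1
  8p - 5 = -5p - 1  ⇒  13p = 4  ⇒  p = 4/13.
The server's indifference between serve Body and serve Wide determines the receiver's mixing probability q:
  the server's payoff to serve Body: q·(-3) + (1−q)·6 = -9q + 6
  the server's payoff to serve Wide: q·5 + (1−q)·1 = 4q + 1
  -9q + 6 = 4q + 1  ⇒  -13q = -5  ⇒  q = 5/13.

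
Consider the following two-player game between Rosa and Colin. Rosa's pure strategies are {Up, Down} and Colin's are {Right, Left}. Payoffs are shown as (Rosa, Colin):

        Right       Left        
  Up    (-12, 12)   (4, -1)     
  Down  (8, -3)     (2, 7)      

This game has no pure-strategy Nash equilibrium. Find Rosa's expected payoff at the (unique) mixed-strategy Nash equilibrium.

28/11

Set Rosa's expected payoff from Up equal to that from Down:
  Rosa's expected payoff from Up: q·(-12) + (1−q)·4 = -16q + 4
  Rosa's expected payoff from Down: q·8 + (1−q)·2 = 6q + 2
  -16q + 4 = 6q + 2  ⇒  -22q = -2  ⇒  q = 1/11.
At equilibrium Rosa is indifferent across rows, so Rosa's payoff equals the payoff from Up: (1/11)·(-12) + (10/11)·4 = 28/11.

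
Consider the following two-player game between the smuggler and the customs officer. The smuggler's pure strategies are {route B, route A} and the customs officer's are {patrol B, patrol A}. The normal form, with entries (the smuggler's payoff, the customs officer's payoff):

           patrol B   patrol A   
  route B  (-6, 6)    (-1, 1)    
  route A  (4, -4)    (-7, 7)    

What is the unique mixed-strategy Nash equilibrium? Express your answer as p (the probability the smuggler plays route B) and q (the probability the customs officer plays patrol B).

p = 11/16, q = 3/8

In a mixed equilibrium the customs officer is indifferent between patrol B and patrol A; this condition fixes p.
  the customs officer's payoff from patrol B: p·6 + (1−p)·(-4) = 10p - 4
  the customs officer's payoff from patrol A: p·1 + (1−p)·7 = -6p + 7
  10p - 4 = -6p + 7  ⇒  16p = 11  ⇒  p = 11/16.
The customs officer's mix must leave the smuggler indifferent between route B and route A.
  the smuggler's payoff from route B: q·(-6) + (1−q)·(-1) = -5q - 1
  the smuggler's payoff from route A: q·4 + (1−q)·(-7) = 11q - 7
  -5q - 1 = 11q - 7  ⇒  -16q = -6  ⇒  q = 3/8.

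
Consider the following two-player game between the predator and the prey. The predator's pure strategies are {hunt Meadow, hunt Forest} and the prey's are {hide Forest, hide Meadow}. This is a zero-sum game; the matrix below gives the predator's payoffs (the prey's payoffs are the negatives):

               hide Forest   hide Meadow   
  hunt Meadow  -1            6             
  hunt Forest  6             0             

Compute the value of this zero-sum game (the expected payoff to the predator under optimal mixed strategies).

The prey's mix must leave the predator indifferent between hunt Meadow and hunt Forest.
  the predator's payoff to hunt Meadow: q·(-1) + (1−q)·6 = -7q + 6
  the predator's payoff to hunt Forest: q·6 + (1−q)·0 = 6q
  -7q + 6 = 6q  ⇒  -13q = -6  ⇒  q = 6/13.
The value is the predator's expected payoff against this mix (using hunt Meadow): (6/13)·(-1) + (7/13)·6 = 36/13.

v = 36/13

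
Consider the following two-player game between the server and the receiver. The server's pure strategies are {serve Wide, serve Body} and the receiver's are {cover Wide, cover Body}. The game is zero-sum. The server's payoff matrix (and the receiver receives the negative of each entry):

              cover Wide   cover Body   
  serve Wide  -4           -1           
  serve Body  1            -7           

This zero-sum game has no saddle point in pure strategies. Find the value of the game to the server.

Set the server's expected payoff from serve Wide equal to that from serve Body:
  the server's expected payoff from serve Wide: q·(-4) + (1−q)·(-1) = -3q - 1
  the server's expected payoff from serve Body: q·1 + (1−q)·(-7) = 8q - 7
  -3q - 1 = 8q - 7  ⇒  -11q = -6  ⇒  q = 6/11.
The value is the server's expected payoff against this mix (using serve Wide): (6/11)·(-4) + (5/11)·(-1) = -29/11.

v = -29/11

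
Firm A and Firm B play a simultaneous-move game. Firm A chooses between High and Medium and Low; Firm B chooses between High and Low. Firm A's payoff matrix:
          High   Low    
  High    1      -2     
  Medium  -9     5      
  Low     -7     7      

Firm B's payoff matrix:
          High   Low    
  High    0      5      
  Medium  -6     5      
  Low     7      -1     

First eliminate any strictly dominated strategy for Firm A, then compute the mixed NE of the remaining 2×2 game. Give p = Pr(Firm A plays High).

Firm A's strategy Medium is strictly dominated by Low: -7 > -9 and 7 > 5. Eliminate Medium.
Firm B's indifference between High and Low determines Firm A's mixing probability p:
  Firm B's payoff to High: p·0 + (1−p)·7 = -7p + 7
  Firm B's payoff to Low: p·5 + (1−p)·(-1) = 6p - 1
  -7p + 7 = 6p - 1  ⇒  -13p = -8  ⇒  p = 8/13.

p = 8/13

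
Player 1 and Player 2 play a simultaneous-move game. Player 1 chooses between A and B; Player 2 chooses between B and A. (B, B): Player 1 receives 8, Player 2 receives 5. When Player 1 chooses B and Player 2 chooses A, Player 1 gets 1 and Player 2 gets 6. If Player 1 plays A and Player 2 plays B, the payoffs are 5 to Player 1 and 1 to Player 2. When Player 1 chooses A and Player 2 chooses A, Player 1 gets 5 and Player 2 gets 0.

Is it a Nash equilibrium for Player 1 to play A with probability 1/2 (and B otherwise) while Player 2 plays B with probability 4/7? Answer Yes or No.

Yes

Check Player 2's indifference given Player 1's mix p = 1/2:
  payoff from B = 3; payoff from A = 3 — equal.
Check Player 1's indifference given Player 2's mix q = 4/7:
  payoff from A = 5; payoff from B = 5 — equal.
Both players are indifferent, so neither can profitably deviate.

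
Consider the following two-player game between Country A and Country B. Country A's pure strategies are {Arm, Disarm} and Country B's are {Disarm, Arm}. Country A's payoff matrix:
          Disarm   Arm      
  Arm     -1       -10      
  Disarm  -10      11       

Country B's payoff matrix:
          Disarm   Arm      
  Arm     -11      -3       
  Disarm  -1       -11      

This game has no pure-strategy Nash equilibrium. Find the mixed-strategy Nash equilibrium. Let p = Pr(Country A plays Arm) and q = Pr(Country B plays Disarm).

Country B's indifference between Disarm and Arm determines Country A's mixing probability p:
  Country B's payoff to Disarm: p·(-11) + (1−p)·(-1) = -10p - 1
  Country B's payoff to Arm: p·(-3) + (1−p)·(-11) = 8p - 11
  -10p - 1 = 8p - 11  ⇒  -18p = -10  ⇒  p = 5/9.
In a mixed equilibrium Country A is indifferent between Arm and Disarm; this condition fixes q.
  Country A's expected payoff from Arm: q·(-1) + (1−q)·(-10) = 9q - 10
  Country A's expected payoff from Disarm: q·(-10) + (1−q)·11 = -21q + 11
  9q - 10 = -21q + 11  ⇒  30q = 21  ⇒  q = 7/10.

p = 5/9, q = 7/10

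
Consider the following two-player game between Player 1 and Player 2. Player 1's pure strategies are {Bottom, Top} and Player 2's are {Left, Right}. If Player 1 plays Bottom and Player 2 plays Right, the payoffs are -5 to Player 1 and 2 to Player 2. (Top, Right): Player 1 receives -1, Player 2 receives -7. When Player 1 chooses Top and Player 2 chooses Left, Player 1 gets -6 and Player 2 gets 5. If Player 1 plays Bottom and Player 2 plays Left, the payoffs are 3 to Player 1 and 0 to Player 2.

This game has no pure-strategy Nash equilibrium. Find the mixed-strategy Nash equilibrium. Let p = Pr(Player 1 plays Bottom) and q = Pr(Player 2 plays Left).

p = 6/7, q = 4/13

In a mixed equilibrium Player 2 is indifferent between Left and Right; this condition fixes p.
  Player 2's payoff from Left: p·0 + (1−p)·5 = -5p + 5
  Player 2's payoff from Right: p·2 + (1−p)·(-7) = 9p - 7
  -5p + 5 = 9p - 7  ⇒  -14p = -12  ⇒  p = 6/7.
Player 1's indifference between Bottom and Top determines Player 2's mixing probability q:
  Player 1's expected payoff from Bottom: q·3 + (1−q)·(-5) = 8q - 5
  Player 1's expected payoff from Top: q·(-6) + (1−q)·(-1) = -5q - 1
  8q - 5 = -5q - 1  ⇒  13q = 4  ⇒  q = 4/13.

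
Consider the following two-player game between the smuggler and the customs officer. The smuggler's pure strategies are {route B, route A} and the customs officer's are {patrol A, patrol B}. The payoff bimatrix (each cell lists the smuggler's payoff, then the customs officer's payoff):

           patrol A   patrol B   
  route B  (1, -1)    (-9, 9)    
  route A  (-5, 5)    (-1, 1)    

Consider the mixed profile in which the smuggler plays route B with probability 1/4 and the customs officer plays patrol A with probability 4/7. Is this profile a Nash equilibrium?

Given the smuggler's mix p = 1/4, the customs officer's payoff from patrol A is 7/2 but from patrol B is 3. The customs officer strictly prefers patrol A, so the customs officer would not mix.
So the proposed profile is not a Nash equilibrium.

No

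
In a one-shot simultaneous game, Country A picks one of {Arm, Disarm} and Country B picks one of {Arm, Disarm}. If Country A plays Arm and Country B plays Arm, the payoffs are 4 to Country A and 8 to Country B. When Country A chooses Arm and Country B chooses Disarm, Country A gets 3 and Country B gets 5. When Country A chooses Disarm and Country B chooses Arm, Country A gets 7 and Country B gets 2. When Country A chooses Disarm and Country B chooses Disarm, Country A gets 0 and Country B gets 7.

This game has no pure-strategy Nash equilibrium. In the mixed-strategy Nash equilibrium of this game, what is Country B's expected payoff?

Set Country B's expected payoff from Arm equal to that from Disarm:
  Country B's payoff from Arm: p·8 + (1−p)·2 = 6p + 2
  Country B's payoff from Disarm: p·5 + (1−p)·7 = -2p + 7
  6p + 2 = -2p + 7  ⇒  8p = 5  ⇒  p = 5/8.
At equilibrium Country B is indifferent across columns, so Country B's payoff equals the payoff from Arm: (5/8)·8 + (3/8)·2 = 23/4.

23/4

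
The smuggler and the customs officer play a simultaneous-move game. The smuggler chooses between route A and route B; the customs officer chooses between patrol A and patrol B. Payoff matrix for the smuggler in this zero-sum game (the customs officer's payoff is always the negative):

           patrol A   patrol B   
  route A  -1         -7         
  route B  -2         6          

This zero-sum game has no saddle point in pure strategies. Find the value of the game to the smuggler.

In a mixed equilibrium the smuggler is indifferent between route A and route B; this condition fixes q.
  the smuggler's expected payoff from route A: q·(-1) + (1−q)·(-7) = 6q - 7
  the smuggler's expected payoff from route B: q·(-2) + (1−q)·6 = -8q + 6
  6q - 7 = -8q + 6  ⇒  14q = 13  ⇒  q = 13/14.
The value is the smuggler's expected payoff against this mix (using route A): (13/14)·(-1) + (1/14)·(-7) = -10/7.

v = -10/7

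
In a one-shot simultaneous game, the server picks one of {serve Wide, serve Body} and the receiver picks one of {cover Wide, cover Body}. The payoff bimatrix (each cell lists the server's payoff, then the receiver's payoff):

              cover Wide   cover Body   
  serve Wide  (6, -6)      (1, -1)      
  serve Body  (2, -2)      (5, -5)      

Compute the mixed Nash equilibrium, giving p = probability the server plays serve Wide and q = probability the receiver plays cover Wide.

For the receiver to be willing to mix, the receiver must be indifferent between cover Wide and cover Body, which pins down the server's mix.
  the receiver's expected payoff from cover Wide: p·(-6) + (1−p)·(-2) = -4p - 2
  the receiver's expected payoff from cover Body: p·(-1) + (1−p)·(-5) = 4p - 5
  -4p - 2 = 4p - 5  ⇒  -8p = -3  ⇒  p = 3/8.
In a mixed equilibrium the server is indifferent between serve Wide and serve Body; this condition fixes q.
  the server's payoff to serve Wide: q·6 + (1−q)·1 = 5q + 1
  the server's payoff to serve Body: q·2 + (1−q)·5 = -3q + 5
  5q + 1 = -3q + 5  ⇒  8q = 4  ⇒  q = 1/2.

p = 3/8, q = 1/2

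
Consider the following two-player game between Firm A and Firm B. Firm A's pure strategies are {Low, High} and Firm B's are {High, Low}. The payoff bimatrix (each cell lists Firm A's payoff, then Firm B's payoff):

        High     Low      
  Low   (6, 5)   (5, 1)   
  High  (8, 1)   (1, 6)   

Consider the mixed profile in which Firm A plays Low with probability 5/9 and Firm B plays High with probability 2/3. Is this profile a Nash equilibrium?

Check Firm B's indifference given Firm A's mix p = 5/9:
  payoff from High = 29/9; payoff from Low = 29/9 — equal.
Check Firm A's indifference given Firm B's mix q = 2/3:
  payoff from Low = 17/3; payoff from High = 17/3 — equal.
Both players are indifferent, so neither can profitably deviate.

Yes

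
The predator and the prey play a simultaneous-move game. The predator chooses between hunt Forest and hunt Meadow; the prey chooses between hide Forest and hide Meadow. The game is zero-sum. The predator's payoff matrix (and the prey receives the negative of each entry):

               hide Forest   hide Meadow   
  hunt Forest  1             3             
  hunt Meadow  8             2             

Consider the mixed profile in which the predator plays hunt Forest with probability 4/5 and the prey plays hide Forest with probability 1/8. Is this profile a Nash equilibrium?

No

Given the predator's mix p = 4/5, the prey's payoff from hide Forest is -12/5 but from hide Meadow is -14/5. The prey strictly prefers hide Forest, so the prey would not mix.
So the proposed profile is not a Nash equilibrium.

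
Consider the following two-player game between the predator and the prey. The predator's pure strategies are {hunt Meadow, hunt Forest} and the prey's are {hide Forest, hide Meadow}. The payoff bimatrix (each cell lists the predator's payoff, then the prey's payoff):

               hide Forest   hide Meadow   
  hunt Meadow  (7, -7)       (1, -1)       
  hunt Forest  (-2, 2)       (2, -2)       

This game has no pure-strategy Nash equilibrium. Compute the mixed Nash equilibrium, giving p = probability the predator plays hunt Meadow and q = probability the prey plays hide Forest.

In a mixed equilibrium the prey is indifferent between hide Forest and hide Meadow; this condition fixes p.
  the prey's expected payoff from hide Forest: p·(-7) + (1−p)·2 = -9p + 2
  the prey's expected payoff from hide Meadow: p·(-1) + (1−p)·(-2) = p - 2
  -9p + 2 = p - 2  ⇒  -10p = -4  ⇒  p = 2/5.
In a mixed equilibrium the predator is indifferent between hunt Meadow and hunt Forest; this condition fixes q.
  the predator's payoff from hunt Meadow: q·7 + (1−q)·1 = 6q + 1
  the predator's payoff from hunt Forest: q·(-2) + (1−q)·2 = -4q + 2
  6q + 1 = -4q + 2  ⇒  10q = 1  ⇒  q = 1/10.

p = 2/5, q = 1/10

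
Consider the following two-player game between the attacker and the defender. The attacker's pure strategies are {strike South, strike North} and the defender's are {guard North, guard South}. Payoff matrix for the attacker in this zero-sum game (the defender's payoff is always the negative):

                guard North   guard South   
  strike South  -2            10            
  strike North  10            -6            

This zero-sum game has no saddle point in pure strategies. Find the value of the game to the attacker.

For the attacker to be willing to mix, the attacker must be indifferent between strike South and strike North, which pins down the defender's mix.
  the attacker's payoff from strike South: q·(-2) + (1−q)·10 = -12q + 10
  the attacker's payoff from strike North: q·10 + (1−q)·(-6) = 16q - 6
  -12q + 10 = 16q - 6  ⇒  -28q = -16  ⇒  q = 4/7.
The value is the attacker's expected payoff against this mix (using strike South): (4/7)·(-2) + (3/7)·10 = 22/7.

v = 22/7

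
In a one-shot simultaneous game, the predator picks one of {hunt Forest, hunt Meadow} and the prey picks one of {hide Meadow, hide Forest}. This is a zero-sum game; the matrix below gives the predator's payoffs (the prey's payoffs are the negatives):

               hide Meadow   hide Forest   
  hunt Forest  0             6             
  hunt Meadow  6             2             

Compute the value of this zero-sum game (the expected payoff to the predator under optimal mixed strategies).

v = 18/5

The predator's indifference between hunt Forest and hunt Meadow determines the prey's mixing probability q:
  the predator's payoff from hunt Forest: q·0 + (1−q)·6 = -6q + 6
  the predator's payoff from hunt Meadow: q·6 + (1−q)·2 = 4q + 2
  -6q + 6 = 4q + 2  ⇒  -10q = -4  ⇒  q = 2/5.
The value is the predator's expected payoff against this mix (using hunt Forest): (2/5)·0 + (3/5)·6 = 18/5.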